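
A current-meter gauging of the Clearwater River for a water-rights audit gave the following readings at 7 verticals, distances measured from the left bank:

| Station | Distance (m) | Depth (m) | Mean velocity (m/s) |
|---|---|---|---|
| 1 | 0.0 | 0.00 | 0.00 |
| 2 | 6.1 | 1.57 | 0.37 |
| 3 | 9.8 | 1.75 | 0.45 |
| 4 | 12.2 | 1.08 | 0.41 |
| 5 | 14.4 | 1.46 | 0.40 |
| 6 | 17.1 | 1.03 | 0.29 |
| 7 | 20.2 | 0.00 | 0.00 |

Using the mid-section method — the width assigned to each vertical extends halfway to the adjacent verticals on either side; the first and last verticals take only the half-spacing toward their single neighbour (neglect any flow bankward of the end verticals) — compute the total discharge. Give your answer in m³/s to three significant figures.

8.56 m³/s

w_2 = (9.8 − 0.0)/2 = 4.9 m; q_2 = 0.37 × 1.57 × 4.9 = 2.846 m³/s
w_3 = (12.2 − 6.1)/2 = 3.05 m; q_3 = 0.45 × 1.75 × 3.05 = 2.402 m³/s
w_4 = (14.4 − 9.8)/2 = 2.3 m; q_4 = 0.41 × 1.08 × 2.3 = 1.018 m³/s
w_5 = (17.1 − 12.2)/2 = 2.45 m; q_5 = 0.40 × 1.46 × 2.45 = 1.431 m³/s
w_6 = (20.2 − 14.4)/2 = 2.9 m; q_6 = 0.29 × 1.03 × 2.9 = 0.8662 m³/s
Stations 1, 7 contribute zero (depth or velocity is 0).
Q = Σ qᵢ = 8.564 m³/s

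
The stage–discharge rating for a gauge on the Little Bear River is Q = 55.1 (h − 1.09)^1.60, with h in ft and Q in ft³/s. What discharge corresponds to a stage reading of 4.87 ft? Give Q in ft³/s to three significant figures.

Q = 55.1 × (4.87 − 1.09)^1.60 = 55.1 × 3.78^1.60 = 462.5 ft³/s

463 ft³/s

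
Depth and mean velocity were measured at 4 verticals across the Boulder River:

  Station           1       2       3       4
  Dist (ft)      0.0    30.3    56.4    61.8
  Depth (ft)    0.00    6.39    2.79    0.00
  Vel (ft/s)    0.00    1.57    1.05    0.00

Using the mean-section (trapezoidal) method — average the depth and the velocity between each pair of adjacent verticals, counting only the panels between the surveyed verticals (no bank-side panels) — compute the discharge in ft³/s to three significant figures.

237 ft³/s

Panel 1-2: Δb = 30.3 ft, d̄ = (0.00+6.39)/2 = 3.195, v̄ = (0.00+1.57)/2 = 0.785 → q = 30.3×3.195×0.785 = 75.99 ft³/s
Panel 2-3: Δb = 26.1 ft, d̄ = (6.39+2.79)/2 = 4.59, v̄ = (1.57+1.05)/2 = 1.31 → q = 26.1×4.59×1.31 = 156.9 ft³/s
Panel 3-4: Δb = 5.4 ft, d̄ = (2.79+0.00)/2 = 1.395, v̄ = (1.05+0.00)/2 = 0.525 → q = 5.4×1.395×0.525 = 3.955 ft³/s
Q = Σ q = 236.9 ft³/s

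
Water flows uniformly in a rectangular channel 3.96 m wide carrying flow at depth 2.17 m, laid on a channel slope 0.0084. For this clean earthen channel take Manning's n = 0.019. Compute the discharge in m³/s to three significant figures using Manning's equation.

42.4 m³/s

A = b·y = 3.96 × 2.17 = 8.593 m²
P = b + 2y = 3.96 + 2×2.17 = 8.300 m
R = A/P = 8.593/8.300 = 1.035 m
Q = (1/n)·A·R^(2/3)·S^(1/2) = (1/0.019) × 8.593 × 1.035^(2/3) × 0.0084^(1/2) = 42.42 m³/s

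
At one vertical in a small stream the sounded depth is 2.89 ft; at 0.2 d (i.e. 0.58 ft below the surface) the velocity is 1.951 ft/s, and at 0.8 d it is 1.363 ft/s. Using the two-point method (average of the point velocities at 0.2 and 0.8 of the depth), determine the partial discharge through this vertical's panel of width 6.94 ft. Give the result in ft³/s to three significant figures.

v̄ = (1.951 + 1.363) / 2 = 1.657 ft/s
q = v̄ × d × w = 1.657 × 2.89 × 6.94 = 33.23 ft³/s

33.2 ft³/s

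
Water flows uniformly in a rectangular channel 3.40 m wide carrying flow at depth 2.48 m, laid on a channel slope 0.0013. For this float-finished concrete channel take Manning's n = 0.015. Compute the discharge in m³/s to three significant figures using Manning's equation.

A = b·y = 3.40 × 2.48 = 8.432 m²
P = b + 2y = 3.40 + 2×2.48 = 8.360 m
R = A/P = 8.432/8.360 = 1.009 m
Q = (1/n)·A·R^(2/3)·S^(1/2) = (1/0.015) × 8.432 × 1.009^(2/3) × 0.0013^(1/2) = 20.38 m³/s

20.4 m³/s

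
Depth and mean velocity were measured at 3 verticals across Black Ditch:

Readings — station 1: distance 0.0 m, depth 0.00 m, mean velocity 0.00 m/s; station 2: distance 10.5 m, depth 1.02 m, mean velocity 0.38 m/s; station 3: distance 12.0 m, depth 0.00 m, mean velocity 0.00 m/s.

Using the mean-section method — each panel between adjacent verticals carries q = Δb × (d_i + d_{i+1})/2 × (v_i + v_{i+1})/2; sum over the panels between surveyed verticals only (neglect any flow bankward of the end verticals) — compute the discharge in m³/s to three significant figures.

Panel 1-2: Δb = 10.5 m, d̄ = (0.00+1.02)/2 = 0.51, v̄ = (0.00+0.38)/2 = 0.19 → q = 10.5×0.51×0.19 = 1.017 m³/s
Panel 2-3: Δb = 1.5 m, d̄ = (1.02+0.00)/2 = 0.51, v̄ = (0.38+0.00)/2 = 0.19 → q = 1.5×0.51×0.19 = 0.1454 m³/s
Q = Σ q = 1.163 m³/s

1.16 m³/s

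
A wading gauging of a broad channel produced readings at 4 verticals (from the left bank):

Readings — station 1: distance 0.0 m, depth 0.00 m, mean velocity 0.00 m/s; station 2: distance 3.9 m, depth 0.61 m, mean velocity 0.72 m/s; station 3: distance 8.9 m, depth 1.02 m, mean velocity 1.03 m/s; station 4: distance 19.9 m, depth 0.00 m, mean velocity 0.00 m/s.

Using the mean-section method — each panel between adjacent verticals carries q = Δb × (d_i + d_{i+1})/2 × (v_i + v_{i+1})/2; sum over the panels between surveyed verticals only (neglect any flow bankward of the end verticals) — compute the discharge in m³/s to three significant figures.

6.88 m³/s

Panel 1-2: Δb = 3.9 m, d̄ = (0.00+0.61)/2 = 0.305, v̄ = (0.00+0.72)/2 = 0.36 → q = 3.9×0.305×0.36 = 0.4282 m³/s
Panel 2-3: Δb = 5 m, d̄ = (0.61+1.02)/2 = 0.815, v̄ = (0.72+1.03)/2 = 0.875 → q = 5×0.815×0.875 = 3.566 m³/s
Panel 3-4: Δb = 11 m, d̄ = (1.02+0.00)/2 = 0.51, v̄ = (1.03+0.00)/2 = 0.515 → q = 11×0.51×0.515 = 2.889 m³/s
Q = Σ q = 6.883 m³/s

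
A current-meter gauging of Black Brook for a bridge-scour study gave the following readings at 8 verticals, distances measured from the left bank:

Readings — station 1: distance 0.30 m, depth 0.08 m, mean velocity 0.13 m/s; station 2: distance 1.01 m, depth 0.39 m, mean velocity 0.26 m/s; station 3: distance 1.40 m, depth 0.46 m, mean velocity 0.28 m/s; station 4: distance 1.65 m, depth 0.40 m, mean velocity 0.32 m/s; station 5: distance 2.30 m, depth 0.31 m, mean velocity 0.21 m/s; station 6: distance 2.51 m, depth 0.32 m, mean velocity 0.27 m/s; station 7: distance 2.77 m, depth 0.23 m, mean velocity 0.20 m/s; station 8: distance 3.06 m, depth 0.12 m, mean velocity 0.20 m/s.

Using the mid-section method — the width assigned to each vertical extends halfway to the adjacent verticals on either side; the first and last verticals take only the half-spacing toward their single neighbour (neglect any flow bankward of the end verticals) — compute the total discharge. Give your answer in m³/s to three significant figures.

w_1 = (1.01 − 0.30)/2 = 0.355 m; q_1 = 0.13 × 0.08 × 0.355 = 0.003692 m³/s
w_2 = (1.40 − 0.30)/2 = 0.55 m; q_2 = 0.26 × 0.39 × 0.55 = 0.05577 m³/s
w_3 = (1.65 − 1.01)/2 = 0.32 m; q_3 = 0.28 × 0.46 × 0.32 = 0.04122 m³/s
w_4 = (2.30 − 1.40)/2 = 0.45 m; q_4 = 0.32 × 0.40 × 0.45 = 0.05760 m³/s
w_5 = (2.51 − 1.65)/2 = 0.43 m; q_5 = 0.21 × 0.31 × 0.43 = 0.02799 m³/s
w_6 = (2.77 − 2.30)/2 = 0.235 m; q_6 = 0.27 × 0.32 × 0.235 = 0.02030 m³/s
w_7 = (3.06 − 2.51)/2 = 0.275 m; q_7 = 0.20 × 0.23 × 0.275 = 0.01265 m³/s
w_8 = (3.06 − 2.77)/2 = 0.145 m; q_8 = 0.20 × 0.12 × 0.145 = 0.003480 m³/s
Q = Σ qᵢ = 0.2227 m³/s

0.223 m³/s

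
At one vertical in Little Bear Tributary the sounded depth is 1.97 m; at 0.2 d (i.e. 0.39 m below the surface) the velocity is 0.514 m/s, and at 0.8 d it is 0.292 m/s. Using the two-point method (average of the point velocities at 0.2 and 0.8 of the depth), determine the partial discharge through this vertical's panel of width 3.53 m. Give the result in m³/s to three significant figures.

2.80 m³/s

v̄ = (0.514 + 0.292) / 2 = 0.4030 m/s
q = v̄ × d × w = 0.4030 × 1.97 × 3.53 = 2.803 m³/s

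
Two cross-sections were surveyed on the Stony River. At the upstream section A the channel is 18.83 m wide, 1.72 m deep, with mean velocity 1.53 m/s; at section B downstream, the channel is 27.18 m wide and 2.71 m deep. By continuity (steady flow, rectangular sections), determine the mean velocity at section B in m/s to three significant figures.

Q = A₁V₁ = (18.83×1.72) × 1.53 = 49.55 m³/s
A₂ = 27.18 × 2.71 = 73.66 m²
V₂ = Q/A₂ = 49.55/73.66 = 0.6727 m/s

0.673 m/s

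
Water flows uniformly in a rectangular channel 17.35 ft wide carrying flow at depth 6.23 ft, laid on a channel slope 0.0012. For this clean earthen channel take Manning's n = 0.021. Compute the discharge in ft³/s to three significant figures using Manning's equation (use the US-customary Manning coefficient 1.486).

A = b·y = 17.35 × 6.23 = 108.1 ft²
P = b + 2y = 17.35 + 2×6.23 = 29.81 ft
R = A/P = 108.1/29.81 = 3.626 ft
Q = (1.486/n)·A·R^(2/3)·S^(1/2) = (1.486/0.021) × 108.1 × 3.626^(2/3) × 0.0012^(1/2) = 625.4 ft³/s

625 ft³/s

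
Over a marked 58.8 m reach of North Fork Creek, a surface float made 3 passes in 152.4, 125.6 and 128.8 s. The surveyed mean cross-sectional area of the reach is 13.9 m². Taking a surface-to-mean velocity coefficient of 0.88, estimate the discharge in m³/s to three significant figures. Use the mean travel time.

5.30 m³/s

t̄ = (152.4 + 125.6 + 128.8) / 3 = 135.6 s
v_surface = L / t̄ = 58.8 / 135.6 = 0.4336 m/s
v_mean = 0.88 × 0.4336 = 0.3816 m/s
Q = A × v_mean = 13.9 × 0.3816 = 5.304 m³/s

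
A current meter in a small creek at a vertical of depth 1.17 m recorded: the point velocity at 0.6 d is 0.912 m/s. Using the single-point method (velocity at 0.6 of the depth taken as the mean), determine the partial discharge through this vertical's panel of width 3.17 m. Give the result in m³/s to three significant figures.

3.38 m³/s

v̄ = v₀.₆ = 0.912 m/s
q = v̄ × d × w = 0.9120 × 1.17 × 3.17 = 3.383 m³/s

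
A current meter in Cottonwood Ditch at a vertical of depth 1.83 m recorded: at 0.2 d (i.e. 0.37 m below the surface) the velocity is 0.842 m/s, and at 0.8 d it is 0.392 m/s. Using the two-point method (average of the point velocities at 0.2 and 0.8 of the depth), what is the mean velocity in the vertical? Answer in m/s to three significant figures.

v̄ = (0.842 + 0.392) / 2 = 0.6170 m/s

0.617 m/s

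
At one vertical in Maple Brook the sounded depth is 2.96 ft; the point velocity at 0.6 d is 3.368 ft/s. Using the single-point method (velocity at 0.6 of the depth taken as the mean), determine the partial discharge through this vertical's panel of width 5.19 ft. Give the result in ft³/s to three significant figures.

v̄ = v₀.₆ = 3.368 ft/s
q = v̄ × d × w = 3.368 × 2.96 × 5.19 = 51.74 ft³/s

51.7 ft³/s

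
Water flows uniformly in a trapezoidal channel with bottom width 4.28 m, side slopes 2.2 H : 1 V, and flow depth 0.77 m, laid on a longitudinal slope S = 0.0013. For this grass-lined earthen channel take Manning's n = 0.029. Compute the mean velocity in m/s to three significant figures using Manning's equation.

0.860 m/s

A = (b + z·y)·y = (4.28 + 2.2×0.77)×0.77 = 4.600 m²
P = b + 2y√(1+z²) = 4.28 + 2×0.77×√(1+2.2²) = 8.002 m
R = A/P = 4.600/8.002 = 0.5749 m
Q = (1/n)·A·R^(2/3)·S^(1/2) = (1/0.029) × 4.600 × 0.5749^(2/3) × 0.0013^(1/2) = 3.954 m³/s
V = Q/A = 3.954/4.600 = 0.8596 m/s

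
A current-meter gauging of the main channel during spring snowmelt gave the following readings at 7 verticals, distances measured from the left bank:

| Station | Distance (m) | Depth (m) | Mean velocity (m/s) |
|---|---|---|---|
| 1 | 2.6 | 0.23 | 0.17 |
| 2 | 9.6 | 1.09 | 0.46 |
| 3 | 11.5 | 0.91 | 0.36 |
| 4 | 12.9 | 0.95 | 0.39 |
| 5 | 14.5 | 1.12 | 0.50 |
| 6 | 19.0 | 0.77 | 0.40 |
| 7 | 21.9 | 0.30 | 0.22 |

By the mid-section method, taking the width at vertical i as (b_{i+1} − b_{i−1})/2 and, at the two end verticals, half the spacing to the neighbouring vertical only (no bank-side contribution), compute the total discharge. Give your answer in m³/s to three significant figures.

w_1 = (9.6 − 2.6)/2 = 3.5 m; q_1 = 0.17 × 0.23 × 3.5 = 0.1369 m³/s
w_2 = (11.5 − 2.6)/2 = 4.45 m; q_2 = 0.46 × 1.09 × 4.45 = 2.231 m³/s
w_3 = (12.9 − 9.6)/2 = 1.65 m; q_3 = 0.36 × 0.91 × 1.65 = 0.5405 m³/s
w_4 = (14.5 − 11.5)/2 = 1.5 m; q_4 = 0.39 × 0.95 × 1.5 = 0.5558 m³/s
w_5 = (19.0 − 12.9)/2 = 3.05 m; q_5 = 0.50 × 1.12 × 3.05 = 1.708 m³/s
w_6 = (21.9 − 14.5)/2 = 3.7 m; q_6 = 0.40 × 0.77 × 3.7 = 1.140 m³/s
w_7 = (21.9 − 19.0)/2 = 1.45 m; q_7 = 0.22 × 0.30 × 1.45 = 0.09570 m³/s
Q = Σ qᵢ = 6.408 m³/s

6.41 m³/s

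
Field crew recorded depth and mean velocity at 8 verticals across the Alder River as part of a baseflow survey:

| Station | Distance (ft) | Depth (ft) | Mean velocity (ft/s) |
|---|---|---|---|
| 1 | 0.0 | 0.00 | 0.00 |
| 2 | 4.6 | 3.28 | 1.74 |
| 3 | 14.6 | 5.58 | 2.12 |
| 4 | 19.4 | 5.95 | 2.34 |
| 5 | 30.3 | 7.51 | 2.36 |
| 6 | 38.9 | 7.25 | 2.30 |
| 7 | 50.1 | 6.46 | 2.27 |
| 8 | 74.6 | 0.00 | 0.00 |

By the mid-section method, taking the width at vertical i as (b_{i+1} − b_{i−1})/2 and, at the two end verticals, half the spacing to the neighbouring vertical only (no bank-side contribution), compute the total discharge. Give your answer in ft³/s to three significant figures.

838 ft³/s

w_2 = (14.6 − 0.0)/2 = 7.3 ft; q_2 = 1.74 × 3.28 × 7.3 = 41.66 ft³/s
w_3 = (19.4 − 4.6)/2 = 7.4 ft; q_3 = 2.12 × 5.58 × 7.4 = 87.54 ft³/s
w_4 = (30.3 − 14.6)/2 = 7.85 ft; q_4 = 2.34 × 5.95 × 7.85 = 109.3 ft³/s
w_5 = (38.9 − 19.4)/2 = 9.75 ft; q_5 = 2.36 × 7.51 × 9.75 = 172.8 ft³/s
w_6 = (50.1 − 30.3)/2 = 9.9 ft; q_6 = 2.30 × 7.25 × 9.9 = 165.1 ft³/s
w_7 = (74.6 − 38.9)/2 = 17.85 ft; q_7 = 2.27 × 6.46 × 17.85 = 261.8 ft³/s
Stations 1, 8 contribute zero (depth or velocity is 0).
Q = Σ qᵢ = 838.1 ft³/s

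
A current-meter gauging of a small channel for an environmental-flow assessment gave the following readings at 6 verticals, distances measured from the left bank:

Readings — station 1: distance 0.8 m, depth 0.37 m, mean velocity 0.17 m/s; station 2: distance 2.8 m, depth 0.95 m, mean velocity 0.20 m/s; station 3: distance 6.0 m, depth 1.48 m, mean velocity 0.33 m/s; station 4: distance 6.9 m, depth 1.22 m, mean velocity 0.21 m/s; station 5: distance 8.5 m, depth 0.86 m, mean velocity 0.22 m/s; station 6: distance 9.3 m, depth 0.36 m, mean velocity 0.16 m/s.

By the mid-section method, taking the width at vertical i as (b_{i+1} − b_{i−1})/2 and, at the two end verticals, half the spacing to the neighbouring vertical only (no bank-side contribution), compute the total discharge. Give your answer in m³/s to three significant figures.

2.13 m³/s

w_1 = (2.8 − 0.8)/2 = 1 m; q_1 = 0.17 × 0.37 × 1 = 0.06290 m³/s
w_2 = (6.0 − 0.8)/2 = 2.6 m; q_2 = 0.20 × 0.95 × 2.6 = 0.4940 m³/s
w_3 = (6.9 − 2.8)/2 = 2.05 m; q_3 = 0.33 × 1.48 × 2.05 = 1.001 m³/s
w_4 = (8.5 − 6.0)/2 = 1.25 m; q_4 = 0.21 × 1.22 × 1.25 = 0.3203 m³/s
w_5 = (9.3 − 6.9)/2 = 1.2 m; q_5 = 0.22 × 0.86 × 1.2 = 0.2270 m³/s
w_6 = (9.3 − 8.5)/2 = 0.4 m; q_6 = 0.16 × 0.36 × 0.4 = 0.02304 m³/s
Q = Σ qᵢ = 2.128 m³/s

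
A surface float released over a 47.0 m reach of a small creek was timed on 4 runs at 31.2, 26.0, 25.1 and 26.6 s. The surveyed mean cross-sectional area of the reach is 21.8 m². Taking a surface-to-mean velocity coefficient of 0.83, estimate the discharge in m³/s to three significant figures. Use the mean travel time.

t̄ = (31.2 + 26.0 + 25.1 + 26.6) / 4 = 27.225 s
v_surface = L / t̄ = 47.0 / 27.225 = 1.726 m/s
v_mean = 0.83 × 1.726 = 1.433 m/s
Q = A × v_mean = 21.8 × 1.433 = 31.24 m³/s

31.2 m³/s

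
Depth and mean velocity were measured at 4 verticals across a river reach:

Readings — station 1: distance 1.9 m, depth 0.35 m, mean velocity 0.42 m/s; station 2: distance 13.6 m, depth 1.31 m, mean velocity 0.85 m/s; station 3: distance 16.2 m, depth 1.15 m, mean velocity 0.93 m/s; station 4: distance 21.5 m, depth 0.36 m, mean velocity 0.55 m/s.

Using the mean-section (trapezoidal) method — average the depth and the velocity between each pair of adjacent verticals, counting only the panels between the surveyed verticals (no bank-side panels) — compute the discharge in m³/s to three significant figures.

12.0 m³/s

Panel 1-2: Δb = 11.7 m, d̄ = (0.35+1.31)/2 = 0.83, v̄ = (0.42+0.85)/2 = 0.635 → q = 11.7×0.83×0.635 = 6.166 m³/s
Panel 2-3: Δb = 2.6 m, d̄ = (1.31+1.15)/2 = 1.23, v̄ = (0.85+0.93)/2 = 0.89 → q = 2.6×1.23×0.89 = 2.846 m³/s
Panel 3-4: Δb = 5.3 m, d̄ = (1.15+0.36)/2 = 0.755, v̄ = (0.93+0.55)/2 = 0.74 → q = 5.3×0.755×0.74 = 2.961 m³/s
Q = Σ q = 11.97 m³/s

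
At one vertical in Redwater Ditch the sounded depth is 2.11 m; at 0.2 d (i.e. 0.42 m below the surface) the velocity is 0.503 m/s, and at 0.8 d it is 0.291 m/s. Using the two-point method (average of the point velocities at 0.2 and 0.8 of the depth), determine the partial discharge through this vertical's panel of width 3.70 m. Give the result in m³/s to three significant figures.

3.10 m³/s

v̄ = (0.503 + 0.291) / 2 = 0.3970 m/s
q = v̄ × d × w = 0.3970 × 2.11 × 3.70 = 3.099 m³/s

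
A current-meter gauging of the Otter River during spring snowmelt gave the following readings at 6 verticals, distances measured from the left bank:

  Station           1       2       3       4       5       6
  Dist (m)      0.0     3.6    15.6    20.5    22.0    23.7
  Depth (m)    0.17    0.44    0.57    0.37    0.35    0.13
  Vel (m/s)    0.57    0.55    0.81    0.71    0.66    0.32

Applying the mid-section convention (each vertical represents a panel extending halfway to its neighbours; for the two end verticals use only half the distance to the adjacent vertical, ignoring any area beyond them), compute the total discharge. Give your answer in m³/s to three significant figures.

w_1 = (3.6 − 0.0)/2 = 1.8 m; q_1 = 0.57 × 0.17 × 1.8 = 0.1744 m³/s
w_2 = (15.6 − 0.0)/2 = 7.8 m; q_2 = 0.55 × 0.44 × 7.8 = 1.888 m³/s
w_3 = (20.5 − 3.6)/2 = 8.45 m; q_3 = 0.81 × 0.57 × 8.45 = 3.901 m³/s
w_4 = (22.0 − 15.6)/2 = 3.2 m; q_4 = 0.71 × 0.37 × 3.2 = 0.8406 m³/s
w_5 = (23.7 − 20.5)/2 = 1.6 m; q_5 = 0.66 × 0.35 × 1.6 = 0.3696 m³/s
w_6 = (23.7 − 22.0)/2 = 0.85 m; q_6 = 0.32 × 0.13 × 0.85 = 0.03536 m³/s
Q = Σ qᵢ = 7.209 m³/s

7.21 m³/s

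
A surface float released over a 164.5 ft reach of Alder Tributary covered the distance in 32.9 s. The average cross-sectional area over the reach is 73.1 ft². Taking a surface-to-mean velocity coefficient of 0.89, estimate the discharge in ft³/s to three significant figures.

v_surface = L / t̄ = 164.5 / 32.9 = 5.000 ft/s
v_mean = 0.89 × 5.000 = 4.450 ft/s
Q = A × v_mean = 73.1 × 4.450 = 325.3 ft³/s

325 ft³/s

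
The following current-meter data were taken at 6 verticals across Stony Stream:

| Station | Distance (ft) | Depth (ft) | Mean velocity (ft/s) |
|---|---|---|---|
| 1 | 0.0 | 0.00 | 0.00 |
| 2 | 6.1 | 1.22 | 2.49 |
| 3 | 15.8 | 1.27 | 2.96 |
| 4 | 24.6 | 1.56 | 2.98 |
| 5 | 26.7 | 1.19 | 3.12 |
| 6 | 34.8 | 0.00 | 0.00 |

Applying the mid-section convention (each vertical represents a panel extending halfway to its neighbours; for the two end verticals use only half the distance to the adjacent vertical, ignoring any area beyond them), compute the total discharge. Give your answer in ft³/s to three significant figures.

w_2 = (15.8 − 0.0)/2 = 7.9 ft; q_2 = 2.49 × 1.22 × 7.9 = 24.00 ft³/s
w_3 = (24.6 − 6.1)/2 = 9.25 ft; q_3 = 2.96 × 1.27 × 9.25 = 34.77 ft³/s
w_4 = (26.7 − 15.8)/2 = 5.45 ft; q_4 = 2.98 × 1.56 × 5.45 = 25.34 ft³/s
w_5 = (34.8 − 24.6)/2 = 5.1 ft; q_5 = 3.12 × 1.19 × 5.1 = 18.94 ft³/s
Stations 1, 6 contribute zero (depth or velocity is 0).
Q = Σ qᵢ = 103.0 ft³/s

103 ft³/s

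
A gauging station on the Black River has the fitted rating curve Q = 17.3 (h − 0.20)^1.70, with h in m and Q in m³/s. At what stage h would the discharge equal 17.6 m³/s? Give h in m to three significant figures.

h − h₀ = (Q/C)^(1/b) = (17.6/17.3)^(1/1.70) = 1.010 m
h = 0.20 + 1.010 = 1.210 m

1.21 m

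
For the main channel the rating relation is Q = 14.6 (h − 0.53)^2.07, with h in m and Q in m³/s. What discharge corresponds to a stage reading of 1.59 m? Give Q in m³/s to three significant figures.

16.5 m³/s

Q = 14.6 × (1.59 − 0.53)^2.07 = 14.6 × 1.06^2.07 = 16.47 m³/s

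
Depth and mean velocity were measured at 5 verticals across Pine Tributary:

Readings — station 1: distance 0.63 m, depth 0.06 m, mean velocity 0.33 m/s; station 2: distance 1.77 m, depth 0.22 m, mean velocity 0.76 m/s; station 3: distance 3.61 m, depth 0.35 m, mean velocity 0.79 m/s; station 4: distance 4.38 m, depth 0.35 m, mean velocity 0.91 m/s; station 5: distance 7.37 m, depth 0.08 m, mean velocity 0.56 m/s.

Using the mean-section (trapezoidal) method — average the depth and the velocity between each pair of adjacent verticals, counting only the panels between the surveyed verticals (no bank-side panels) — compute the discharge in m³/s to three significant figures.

Panel 1-2: Δb = 1.14 m, d̄ = (0.06+0.22)/2 = 0.14, v̄ = (0.33+0.76)/2 = 0.545 → q = 1.14×0.14×0.545 = 0.08698 m³/s
Panel 2-3: Δb = 1.84 m, d̄ = (0.22+0.35)/2 = 0.285, v̄ = (0.76+0.79)/2 = 0.775 → q = 1.84×0.285×0.775 = 0.4064 m³/s
Panel 3-4: Δb = 0.77 m, d̄ = (0.35+0.35)/2 = 0.35, v̄ = (0.79+0.91)/2 = 0.85 → q = 0.77×0.35×0.85 = 0.2291 m³/s
Panel 4-5: Δb = 2.99 m, d̄ = (0.35+0.08)/2 = 0.215, v̄ = (0.91+0.56)/2 = 0.735 → q = 2.99×0.215×0.735 = 0.4725 m³/s
Q = Σ q = 1.195 m³/s

1.19 m³/s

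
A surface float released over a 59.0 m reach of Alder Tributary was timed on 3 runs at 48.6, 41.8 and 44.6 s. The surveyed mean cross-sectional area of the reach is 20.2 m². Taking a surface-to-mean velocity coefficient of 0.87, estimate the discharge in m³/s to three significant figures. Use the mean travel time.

t̄ = (48.6 + 41.8 + 44.6) / 3 = 45 s
v_surface = L / t̄ = 59.0 / 45 = 1.311 m/s
v_mean = 0.87 × 1.311 = 1.141 m/s
Q = A × v_mean = 20.2 × 1.141 = 23.04 m³/s

23.0 m³/s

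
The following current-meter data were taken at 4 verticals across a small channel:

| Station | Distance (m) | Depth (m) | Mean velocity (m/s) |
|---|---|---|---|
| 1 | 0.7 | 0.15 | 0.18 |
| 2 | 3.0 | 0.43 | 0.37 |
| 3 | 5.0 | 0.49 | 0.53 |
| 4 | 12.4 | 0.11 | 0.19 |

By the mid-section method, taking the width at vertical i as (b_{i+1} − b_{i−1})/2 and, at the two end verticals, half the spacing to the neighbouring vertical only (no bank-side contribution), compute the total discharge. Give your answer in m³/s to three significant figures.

w_1 = (3.0 − 0.7)/2 = 1.15 m; q_1 = 0.18 × 0.15 × 1.15 = 0.03105 m³/s
w_2 = (5.0 − 0.7)/2 = 2.15 m; q_2 = 0.37 × 0.43 × 2.15 = 0.3421 m³/s
w_3 = (12.4 − 3.0)/2 = 4.7 m; q_3 = 0.53 × 0.49 × 4.7 = 1.221 m³/s
w_4 = (12.4 − 5.0)/2 = 3.7 m; q_4 = 0.19 × 0.11 × 3.7 = 0.07733 m³/s
Q = Σ qᵢ = 1.671 m³/s

1.67 m³/s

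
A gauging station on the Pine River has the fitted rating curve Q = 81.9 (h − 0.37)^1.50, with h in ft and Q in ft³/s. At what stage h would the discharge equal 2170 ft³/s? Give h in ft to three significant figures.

h − h₀ = (Q/C)^(1/b) = (2170/81.9)^(1/1.50) = 8.888 ft
h = 0.37 + 8.888 = 9.258 ft

9.26 ft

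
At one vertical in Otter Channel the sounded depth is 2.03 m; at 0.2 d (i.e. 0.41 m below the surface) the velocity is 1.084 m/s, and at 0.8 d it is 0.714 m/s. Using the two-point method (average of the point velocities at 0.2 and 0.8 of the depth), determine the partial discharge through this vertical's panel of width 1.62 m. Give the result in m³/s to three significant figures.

2.96 m³/s

v̄ = (1.084 + 0.714) / 2 = 0.8990 m/s
q = v̄ × d × w = 0.8990 × 2.03 × 1.62 = 2.956 m³/s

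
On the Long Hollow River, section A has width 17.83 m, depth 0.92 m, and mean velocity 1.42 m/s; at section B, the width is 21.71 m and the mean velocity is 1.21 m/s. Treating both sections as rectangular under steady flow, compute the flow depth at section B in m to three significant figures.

0.887 m

Q = A₁V₁ = (17.83×0.92) × 1.42 = 23.29 m³/s
d₂ = Q/(b₂ V₂) = 23.29/(21.71×1.21) = 0.8867 m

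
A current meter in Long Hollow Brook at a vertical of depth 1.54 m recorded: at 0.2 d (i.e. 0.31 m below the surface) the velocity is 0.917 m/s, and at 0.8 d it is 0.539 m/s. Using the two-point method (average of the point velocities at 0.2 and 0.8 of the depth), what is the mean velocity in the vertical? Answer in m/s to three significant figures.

v̄ = (0.917 + 0.539) / 2 = 0.7280 m/s

0.728 m/s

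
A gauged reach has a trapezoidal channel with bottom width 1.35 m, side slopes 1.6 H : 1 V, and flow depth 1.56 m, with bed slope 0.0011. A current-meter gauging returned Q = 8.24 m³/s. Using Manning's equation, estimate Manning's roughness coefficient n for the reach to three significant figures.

0.0213

A = (b + z·y)·y = (1.35 + 1.6×1.56)×1.56 = 6.000 m²
P = b + 2y√(1+z²) = 1.35 + 2×1.56×√(1+1.6²) = 7.237 m
R = A/P = 6.000/7.237 = 0.8291 m
n = (1/Q)·A·R^(2/3)·S^(1/2) = (1/8.24) × 6.000 × 0.8825 × 0.03317 = 0.02131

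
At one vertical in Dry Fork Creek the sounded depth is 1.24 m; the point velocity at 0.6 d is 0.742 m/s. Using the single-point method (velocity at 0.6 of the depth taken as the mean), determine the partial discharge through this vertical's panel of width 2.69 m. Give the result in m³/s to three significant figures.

2.48 m³/s

v̄ = v₀.₆ = 0.742 m/s
q = v̄ × d × w = 0.7420 × 1.24 × 2.69 = 2.475 m³/s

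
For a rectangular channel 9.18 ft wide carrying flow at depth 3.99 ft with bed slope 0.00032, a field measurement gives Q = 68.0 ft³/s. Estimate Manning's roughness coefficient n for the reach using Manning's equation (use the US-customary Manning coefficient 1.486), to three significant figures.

0.0237

A = b·y = 9.18 × 3.99 = 36.63 ft²
P = b + 2y = 9.18 + 2×3.99 = 17.16 ft
R = A/P = 36.63/17.16 = 2.135 ft
n = (1.486/Q)·A·R^(2/3)·S^(1/2) = (1.486/68.0) × 36.63 × 1.658 × 0.01789 = 0.02374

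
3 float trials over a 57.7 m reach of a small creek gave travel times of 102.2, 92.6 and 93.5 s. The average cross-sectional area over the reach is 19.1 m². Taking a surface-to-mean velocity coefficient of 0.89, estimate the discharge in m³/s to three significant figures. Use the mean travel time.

t̄ = (102.2 + 92.6 + 93.5) / 3 = 96.1 s
v_surface = L / t̄ = 57.7 / 96.1 = 0.6004 m/s
v_mean = 0.89 × 0.6004 = 0.5344 m/s
Q = A × v_mean = 19.1 × 0.5344 = 10.21 m³/s

10.2 m³/s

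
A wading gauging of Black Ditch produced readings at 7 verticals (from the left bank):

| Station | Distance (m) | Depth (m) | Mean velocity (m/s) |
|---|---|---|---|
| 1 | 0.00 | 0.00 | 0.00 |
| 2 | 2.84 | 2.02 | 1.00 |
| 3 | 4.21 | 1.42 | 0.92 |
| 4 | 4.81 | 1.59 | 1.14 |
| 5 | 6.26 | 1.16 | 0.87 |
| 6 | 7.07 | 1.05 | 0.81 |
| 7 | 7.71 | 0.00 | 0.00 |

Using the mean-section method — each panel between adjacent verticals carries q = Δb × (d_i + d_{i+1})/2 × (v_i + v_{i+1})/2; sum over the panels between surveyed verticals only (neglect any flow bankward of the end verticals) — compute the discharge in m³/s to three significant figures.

7.52 m³/s

Panel 1-2: Δb = 2.84 m, d̄ = (0.00+2.02)/2 = 1.01, v̄ = (0.00+1.00)/2 = 0.5 → q = 2.84×1.01×0.5 = 1.434 m³/s
Panel 2-3: Δb = 1.37 m, d̄ = (2.02+1.42)/2 = 1.72, v̄ = (1.00+0.92)/2 = 0.96 → q = 1.37×1.72×0.96 = 2.262 m³/s
Panel 3-4: Δb = 0.6 m, d̄ = (1.42+1.59)/2 = 1.505, v̄ = (0.92+1.14)/2 = 1.03 → q = 0.6×1.505×1.03 = 0.9301 m³/s
Panel 4-5: Δb = 1.45 m, d̄ = (1.59+1.16)/2 = 1.375, v̄ = (1.14+0.87)/2 = 1.005 → q = 1.45×1.375×1.005 = 2.004 m³/s
Panel 5-6: Δb = 0.81 m, d̄ = (1.16+1.05)/2 = 1.105, v̄ = (0.87+0.81)/2 = 0.84 → q = 0.81×1.105×0.84 = 0.7518 m³/s
Panel 6-7: Δb = 0.64 m, d̄ = (1.05+0.00)/2 = 0.525, v̄ = (0.81+0.00)/2 = 0.405 → q = 0.64×0.525×0.405 = 0.1361 m³/s
Q = Σ q = 7.518 m³/s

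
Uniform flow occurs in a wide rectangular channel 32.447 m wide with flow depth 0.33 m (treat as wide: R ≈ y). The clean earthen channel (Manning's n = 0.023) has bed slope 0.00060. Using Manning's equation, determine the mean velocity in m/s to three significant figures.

0.509 m/s

A = b·y = 32.447 × 0.33 = 10.71 m²
Wide channel: R ≈ y = 0.33 m
Q = (1/n)·A·R^(2/3)·S^(1/2) = (1/0.023) × 10.71 × 0.3300^(2/3) × 0.00060^(1/2) = 5.446 m³/s
V = Q/A = 5.446/10.71 = 0.5086 m/s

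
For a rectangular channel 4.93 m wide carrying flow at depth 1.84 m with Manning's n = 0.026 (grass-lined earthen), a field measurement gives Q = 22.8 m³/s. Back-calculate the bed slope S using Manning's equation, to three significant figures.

A = b·y = 4.93 × 1.84 = 9.071 m²
P = b + 2y = 4.93 + 2×1.84 = 8.610 m
R = A/P = 9.071/8.610 = 1.054 m
S = (Q·n / (1·A·R^(2/3)))² = (22.8×0.026 / (1×9.071×1.035))² = 0.003984

0.00398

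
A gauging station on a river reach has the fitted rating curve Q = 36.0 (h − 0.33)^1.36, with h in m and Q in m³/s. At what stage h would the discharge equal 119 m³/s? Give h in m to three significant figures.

h − h₀ = (Q/C)^(1/b) = (119/36.0)^(1/1.36) = 2.409 m
h = 0.33 + 2.409 = 2.739 m

2.74 m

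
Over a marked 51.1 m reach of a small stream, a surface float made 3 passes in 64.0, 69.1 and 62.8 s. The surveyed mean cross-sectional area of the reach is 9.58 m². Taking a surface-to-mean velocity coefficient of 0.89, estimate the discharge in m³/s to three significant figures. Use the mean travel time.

t̄ = (64.0 + 69.1 + 62.8) / 3 = 65.3 s
v_surface = L / t̄ = 51.1 / 65.3 = 0.7825 m/s
v_mean = 0.89 × 0.7825 = 0.6965 m/s
Q = A × v_mean = 9.58 × 0.6965 = 6.672 m³/s

6.67 m³/s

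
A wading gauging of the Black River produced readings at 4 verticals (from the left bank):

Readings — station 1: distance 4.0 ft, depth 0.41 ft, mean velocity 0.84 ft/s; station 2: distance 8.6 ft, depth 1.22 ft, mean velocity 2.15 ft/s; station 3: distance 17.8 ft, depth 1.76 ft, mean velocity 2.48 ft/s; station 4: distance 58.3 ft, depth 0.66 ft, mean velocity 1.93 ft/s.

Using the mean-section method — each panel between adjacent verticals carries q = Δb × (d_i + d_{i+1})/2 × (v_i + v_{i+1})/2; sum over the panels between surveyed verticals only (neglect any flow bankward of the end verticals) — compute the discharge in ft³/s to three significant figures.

Panel 1-2: Δb = 4.6 ft, d̄ = (0.41+1.22)/2 = 0.815, v̄ = (0.84+2.15)/2 = 1.495 → q = 4.6×0.815×1.495 = 5.605 ft³/s
Panel 2-3: Δb = 9.2 ft, d̄ = (1.22+1.76)/2 = 1.49, v̄ = (2.15+2.48)/2 = 2.315 → q = 9.2×1.49×2.315 = 31.73 ft³/s
Panel 3-4: Δb = 40.5 ft, d̄ = (1.76+0.66)/2 = 1.21, v̄ = (2.48+1.93)/2 = 2.205 → q = 40.5×1.21×2.205 = 108.1 ft³/s
Q = Σ q = 145.4 ft³/s

145 ft³/s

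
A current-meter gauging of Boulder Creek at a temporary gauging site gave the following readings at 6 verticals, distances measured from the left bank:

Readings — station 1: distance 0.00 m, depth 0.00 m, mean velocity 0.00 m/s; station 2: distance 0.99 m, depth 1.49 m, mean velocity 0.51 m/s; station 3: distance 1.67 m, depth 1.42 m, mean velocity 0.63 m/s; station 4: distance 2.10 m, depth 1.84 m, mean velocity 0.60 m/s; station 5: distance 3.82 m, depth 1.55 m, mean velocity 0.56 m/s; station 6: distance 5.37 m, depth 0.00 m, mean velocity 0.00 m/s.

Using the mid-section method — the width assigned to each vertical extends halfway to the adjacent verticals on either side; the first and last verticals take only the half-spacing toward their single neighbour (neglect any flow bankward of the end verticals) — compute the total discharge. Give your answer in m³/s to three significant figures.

w_2 = (1.67 − 0.00)/2 = 0.835 m; q_2 = 0.51 × 1.49 × 0.835 = 0.6345 m³/s
w_3 = (2.10 − 0.99)/2 = 0.555 m; q_3 = 0.63 × 1.42 × 0.555 = 0.4965 m³/s
w_4 = (3.82 − 1.67)/2 = 1.075 m; q_4 = 0.60 × 1.84 × 1.075 = 1.187 m³/s
w_5 = (5.37 − 2.10)/2 = 1.635 m; q_5 = 0.56 × 1.55 × 1.635 = 1.419 m³/s
Stations 1, 6 contribute zero (depth or velocity is 0).
Q = Σ qᵢ = 3.737 m³/s

3.74 m³/s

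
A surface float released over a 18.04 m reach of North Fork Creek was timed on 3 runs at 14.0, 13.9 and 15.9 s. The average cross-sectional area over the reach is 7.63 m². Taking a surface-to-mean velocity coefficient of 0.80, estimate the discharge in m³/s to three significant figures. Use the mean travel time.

7.54 m³/s

t̄ = (14.0 + 13.9 + 15.9) / 3 = 14.6 s
v_surface = L / t̄ = 18.04 / 14.6 = 1.236 m/s
v_mean = 0.80 × 1.236 = 0.9885 m/s
Q = A × v_mean = 7.63 × 0.9885 = 7.542 m³/s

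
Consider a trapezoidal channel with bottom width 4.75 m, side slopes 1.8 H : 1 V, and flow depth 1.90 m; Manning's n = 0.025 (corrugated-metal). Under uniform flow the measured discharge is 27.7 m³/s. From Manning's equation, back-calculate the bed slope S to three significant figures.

A = (b + z·y)·y = (4.75 + 1.8×1.90)×1.90 = 15.52 m²
P = b + 2y√(1+z²) = 4.75 + 2×1.90×√(1+1.8²) = 12.57 m
R = A/P = 15.52/12.57 = 1.234 m
S = (Q·n / (1·A·R^(2/3)))² = (27.7×0.025 / (1×15.52×1.151))² = 0.001503

0.00150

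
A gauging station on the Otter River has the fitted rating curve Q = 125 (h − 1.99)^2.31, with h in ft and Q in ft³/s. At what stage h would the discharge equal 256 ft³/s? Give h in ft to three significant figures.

h − h₀ = (Q/C)^(1/b) = (256/125)^(1/2.31) = 1.364 ft
h = 1.99 + 1.364 = 3.354 ft

3.35 ft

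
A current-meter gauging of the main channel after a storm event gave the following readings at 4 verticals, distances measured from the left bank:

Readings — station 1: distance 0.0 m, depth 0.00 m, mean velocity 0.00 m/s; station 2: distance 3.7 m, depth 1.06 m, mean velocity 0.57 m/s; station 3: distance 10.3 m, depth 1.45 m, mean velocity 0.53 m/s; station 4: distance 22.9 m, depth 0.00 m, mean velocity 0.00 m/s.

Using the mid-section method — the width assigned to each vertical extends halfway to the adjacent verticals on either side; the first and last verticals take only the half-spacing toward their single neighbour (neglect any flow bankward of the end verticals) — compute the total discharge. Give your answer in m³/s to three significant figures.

10.5 m³/s

w_2 = (10.3 − 0.0)/2 = 5.15 m; q_2 = 0.57 × 1.06 × 5.15 = 3.112 m³/s
w_3 = (22.9 − 3.7)/2 = 9.6 m; q_3 = 0.53 × 1.45 × 9.6 = 7.378 m³/s
Stations 1, 4 contribute zero (depth or velocity is 0).
Q = Σ qᵢ = 10.49 m³/s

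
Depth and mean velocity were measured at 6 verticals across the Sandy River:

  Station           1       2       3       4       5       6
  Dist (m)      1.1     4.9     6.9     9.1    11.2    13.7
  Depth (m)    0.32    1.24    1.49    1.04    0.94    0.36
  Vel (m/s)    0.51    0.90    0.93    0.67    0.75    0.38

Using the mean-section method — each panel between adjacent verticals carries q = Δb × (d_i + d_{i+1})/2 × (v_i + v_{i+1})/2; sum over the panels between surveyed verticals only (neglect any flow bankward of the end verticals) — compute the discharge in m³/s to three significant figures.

9.21 m³/s

Panel 1-2: Δb = 3.8 m, d̄ = (0.32+1.24)/2 = 0.78, v̄ = (0.51+0.90)/2 = 0.705 → q = 3.8×0.78×0.705 = 2.090 m³/s
Panel 2-3: Δb = 2 m, d̄ = (1.24+1.49)/2 = 1.365, v̄ = (0.90+0.93)/2 = 0.915 → q = 2×1.365×0.915 = 2.498 m³/s
Panel 3-4: Δb = 2.2 m, d̄ = (1.49+1.04)/2 = 1.265, v̄ = (0.93+0.67)/2 = 0.8 → q = 2.2×1.265×0.8 = 2.226 m³/s
Panel 4-5: Δb = 2.1 m, d̄ = (1.04+0.94)/2 = 0.99, v̄ = (0.67+0.75)/2 = 0.71 → q = 2.1×0.99×0.71 = 1.476 m³/s
Panel 5-6: Δb = 2.5 m, d̄ = (0.94+0.36)/2 = 0.65, v̄ = (0.75+0.38)/2 = 0.565 → q = 2.5×0.65×0.565 = 0.9181 m³/s
Q = Σ q = 9.208 m³/s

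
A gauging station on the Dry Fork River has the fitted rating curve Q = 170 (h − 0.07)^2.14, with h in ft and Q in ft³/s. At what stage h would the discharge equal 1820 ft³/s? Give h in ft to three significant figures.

h − h₀ = (Q/C)^(1/b) = (1820/170)^(1/2.14) = 3.028 ft
h = 0.07 + 3.028 = 3.098 ft

3.10 ft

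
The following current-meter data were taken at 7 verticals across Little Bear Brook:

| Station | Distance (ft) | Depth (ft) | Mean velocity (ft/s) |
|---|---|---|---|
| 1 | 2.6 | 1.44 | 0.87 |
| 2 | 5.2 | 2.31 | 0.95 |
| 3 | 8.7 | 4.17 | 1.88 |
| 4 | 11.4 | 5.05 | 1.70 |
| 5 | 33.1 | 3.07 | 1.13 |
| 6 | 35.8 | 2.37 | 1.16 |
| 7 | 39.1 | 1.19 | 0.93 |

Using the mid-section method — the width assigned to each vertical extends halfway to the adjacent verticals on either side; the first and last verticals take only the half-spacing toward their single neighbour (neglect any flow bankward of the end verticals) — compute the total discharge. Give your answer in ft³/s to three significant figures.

190 ft³/s

w_1 = (5.2 − 2.6)/2 = 1.3 ft; q_1 = 0.87 × 1.44 × 1.3 = 1.629 ft³/s
w_2 = (8.7 − 2.6)/2 = 3.05 ft; q_2 = 0.95 × 2.31 × 3.05 = 6.693 ft³/s
w_3 = (11.4 − 5.2)/2 = 3.1 ft; q_3 = 1.88 × 4.17 × 3.1 = 24.30 ft³/s
w_4 = (33.1 − 8.7)/2 = 12.2 ft; q_4 = 1.70 × 5.05 × 12.2 = 104.7 ft³/s
w_5 = (35.8 − 11.4)/2 = 12.2 ft; q_5 = 1.13 × 3.07 × 12.2 = 42.32 ft³/s
w_6 = (39.1 − 33.1)/2 = 3 ft; q_6 = 1.16 × 2.37 × 3 = 8.248 ft³/s
w_7 = (39.1 − 35.8)/2 = 1.65 ft; q_7 = 0.93 × 1.19 × 1.65 = 1.826 ft³/s
Q = Σ qᵢ = 189.8 ft³/s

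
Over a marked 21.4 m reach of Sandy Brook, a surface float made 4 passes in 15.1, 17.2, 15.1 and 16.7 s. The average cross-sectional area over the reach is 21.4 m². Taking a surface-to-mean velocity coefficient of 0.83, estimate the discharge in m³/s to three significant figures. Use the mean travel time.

23.7 m³/s

t̄ = (15.1 + 17.2 + 15.1 + 16.7) / 4 = 16.025 s
v_surface = L / t̄ = 21.4 / 16.025 = 1.335 m/s
v_mean = 0.83 × 1.335 = 1.108 m/s
Q = A × v_mean = 21.4 × 1.108 = 23.72 m³/s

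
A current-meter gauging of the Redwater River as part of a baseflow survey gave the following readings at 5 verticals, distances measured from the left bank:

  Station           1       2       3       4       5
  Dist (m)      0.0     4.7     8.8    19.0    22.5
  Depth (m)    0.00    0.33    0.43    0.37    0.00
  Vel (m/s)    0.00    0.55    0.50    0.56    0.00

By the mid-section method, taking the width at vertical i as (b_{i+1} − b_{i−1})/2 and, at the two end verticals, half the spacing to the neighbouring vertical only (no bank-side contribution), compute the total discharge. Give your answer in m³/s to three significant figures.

3.76 m³/s

w_2 = (8.8 − 0.0)/2 = 4.4 m; q_2 = 0.55 × 0.33 × 4.4 = 0.7986 m³/s
w_3 = (19.0 − 4.7)/2 = 7.15 m; q_3 = 0.50 × 0.43 × 7.15 = 1.537 m³/s
w_4 = (22.5 − 8.8)/2 = 6.85 m; q_4 = 0.56 × 0.37 × 6.85 = 1.419 m³/s
Stations 1, 5 contribute zero (depth or velocity is 0).
Q = Σ qᵢ = 3.755 m³/s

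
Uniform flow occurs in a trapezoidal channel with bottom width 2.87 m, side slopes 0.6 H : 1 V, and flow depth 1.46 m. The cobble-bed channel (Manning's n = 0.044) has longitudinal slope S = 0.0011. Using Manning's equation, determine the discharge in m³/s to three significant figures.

3.76 m³/s

A = (b + z·y)·y = (2.87 + 0.6×1.46)×1.46 = 5.469 m²
P = b + 2y√(1+z²) = 2.87 + 2×1.46×√(1+0.6²) = 6.275 m
R = A/P = 5.469/6.275 = 0.8715 m
Q = (1/n)·A·R^(2/3)·S^(1/2) = (1/0.044) × 5.469 × 0.8715^(2/3) × 0.0011^(1/2) = 3.761 m³/s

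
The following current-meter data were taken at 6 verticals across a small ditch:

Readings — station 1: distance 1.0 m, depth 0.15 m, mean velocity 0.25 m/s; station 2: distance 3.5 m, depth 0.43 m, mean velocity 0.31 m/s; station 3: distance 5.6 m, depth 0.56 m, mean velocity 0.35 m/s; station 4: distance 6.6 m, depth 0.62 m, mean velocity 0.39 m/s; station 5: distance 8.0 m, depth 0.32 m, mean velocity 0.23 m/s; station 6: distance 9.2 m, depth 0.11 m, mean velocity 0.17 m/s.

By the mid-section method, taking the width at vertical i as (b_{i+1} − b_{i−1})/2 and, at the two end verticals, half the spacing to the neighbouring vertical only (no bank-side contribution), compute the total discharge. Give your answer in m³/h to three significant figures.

w_1 = (3.5 − 1.0)/2 = 1.25 m; q_1 = 0.25 × 0.15 × 1.25 = 0.04688 m³/s
w_2 = (5.6 − 1.0)/2 = 2.3 m; q_2 = 0.31 × 0.43 × 2.3 = 0.3066 m³/s
w_3 = (6.6 − 3.5)/2 = 1.55 m; q_3 = 0.35 × 0.56 × 1.55 = 0.3038 m³/s
w_4 = (8.0 − 5.6)/2 = 1.2 m; q_4 = 0.39 × 0.62 × 1.2 = 0.2902 m³/s
w_5 = (9.2 − 6.6)/2 = 1.3 m; q_5 = 0.23 × 0.32 × 1.3 = 0.09568 m³/s
w_6 = (9.2 − 8.0)/2 = 0.6 m; q_6 = 0.17 × 0.11 × 0.6 = 0.01122 m³/s
Q = Σ qᵢ = 1.054 m³/s
= 1.054 × 3600 = 3796 m³/h

3800 m³/h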